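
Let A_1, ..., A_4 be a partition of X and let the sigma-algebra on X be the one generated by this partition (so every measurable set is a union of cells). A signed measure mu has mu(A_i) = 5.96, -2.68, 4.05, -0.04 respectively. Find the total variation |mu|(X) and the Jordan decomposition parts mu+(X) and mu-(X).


Step 1: Every measurable set is a union of atoms (the cells / points), so a Hahn decomposition is
  obtained by grouping atoms by sign: P = union of atoms with mu > 0, N = union of the remaining atoms.
  Atoms in P (indices): 1, 3;  atoms in N (indices): 2, 4
  Positive values: 5.96, 4.05
  Negative values: -2.68, -0.04
Step 2: mu+(X) = mu(P) = sum of positive atom values = 10.01
Step 3: mu-(X) = -mu(N) = sum of |negative atom values| = 2.72
Step 4: |mu|(X) = mu+(X) + mu-(X) = 10.01 + 2.72 = 12.73


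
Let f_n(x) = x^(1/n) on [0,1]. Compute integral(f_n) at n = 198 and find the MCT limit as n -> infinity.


At n = 198: f_198(x) = x^(1/198).
Step 1: integral(x^(1/198), 0, 1) = [x^(1/198+1) / (1/198+1)] from 0 to 1
     = 1 / (1/198 + 1) = 1 / ((198+1)/198) = 198/(198+1)
     = 198/199 = 0.994975
Step 2: As n -> infinity, f_n(x) = x^(1/n) -> 1 for x in (0,1], and f_n is increasing in n.
By MCT, lim_n integral(f_n) = integral(lim_n f_n) = integral(1, 0, 1) = 1.
Step 3: Verify convergence: 198/199 = 0.994975 -> 1


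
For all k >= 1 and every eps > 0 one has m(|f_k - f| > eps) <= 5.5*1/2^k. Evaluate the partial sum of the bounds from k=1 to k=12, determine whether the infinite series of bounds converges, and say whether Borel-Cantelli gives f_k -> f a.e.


Step 1: List the terms 5.5*1/2^k for k = 1 to 12:
  k=1: 2.75
  k=2: 1.375
  k=3: 0.6875
  k=4: 0.34375
  k=5: 0.171875
  k=6: 0.085938
  k=7: 0.042969
  k=8: 0.021484
  k=9: 0.010742
  k=10: 0.005371
  k=11: 0.002686
  k=12: 0.001343
Step 2: Partial sum = 2.75 + 1.375 + 0.6875 + 0.34375 + 0.171875 + 0.085938 + 0.042969 + 0.021484 + 0.010742 + 0.005371 + 0.002686 + 0.001343
     = 5.498657
Step 3: The full series sum_(k>=1) 5.5*1/2^k converges (geometric series with ratio 1/2 < 1; a constant multiple of a convergent series converges).
Step 4: Fix eps > 0. Since sum_k m(|f_k - f| > eps) < infinity, the Borel-Cantelli lemma gives
        m(limsup_k {|f_k - f| > eps}) = 0, i.e. for a.e. x, |f_k(x) - f(x)| <= eps for all large k.
        Applying this with eps = 1/j for j = 1, 2, ... and intersecting the countably many full-measure sets,
        for a.e. x we get limsup_k |f_k(x) - f(x)| <= 1/j for every j, hence f_k -> f almost everywhere.
Conclusion: series converges; Borel-Cantelli yields f_k -> f a.e.


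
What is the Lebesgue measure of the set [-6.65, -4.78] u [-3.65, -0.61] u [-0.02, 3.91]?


For pairwise disjoint intervals, m(union) = sum of lengths.
= (-4.78 - -6.65) + (-0.61 - -3.65) + (3.91 - -0.02)
= 1.87 + 3.04 + 3.93
= 8.84


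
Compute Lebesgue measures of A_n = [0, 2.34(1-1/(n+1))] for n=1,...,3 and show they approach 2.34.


By continuity of measure from below: if A_n increases to A, then m(A_n) -> m(A).
Here A = [0, 2.34], so m(A) = 2.34
Step 1: a_1 = 2.34*(1 - 1/2) = 1.17, m(A_1) = 1.17
Step 2: a_2 = 2.34*(1 - 1/3) = 1.56, m(A_2) = 1.56
Step 3: a_3 = 2.34*(1 - 1/4) = 1.755, m(A_3) = 1.755
Limit: m(A_n) -> m([0,2.34]) = 2.34


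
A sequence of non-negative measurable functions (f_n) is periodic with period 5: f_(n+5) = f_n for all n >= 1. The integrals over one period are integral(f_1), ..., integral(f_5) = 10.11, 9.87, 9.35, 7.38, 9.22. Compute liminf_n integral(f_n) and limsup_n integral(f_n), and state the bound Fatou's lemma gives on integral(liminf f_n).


The sequence (integral(f_n)) is periodic with period 5, repeating the values 10.11, 9.87, 9.35, 7.38, 9.22 indefinitely.
Step 1: For a periodic sequence, every tail (a_m, a_(m+1), ...) contains all 5 period values infinitely often.
Step 2: Hence inf of every tail = min of the period values = min(10.11, 9.87, 9.35, 7.38, 9.22) = 7.38.
        liminf_n integral(f_n) = sup over m of (inf of tail from m) = 7.38.
Step 3: Similarly sup of every tail = max of the period values = 10.11.
        limsup_n integral(f_n) = 10.11.
Step 4: Fatou's lemma: integral(liminf_n f_n) <= liminf_n integral(f_n) = 7.38.
        So the integral of the pointwise liminf is at most 7.38.


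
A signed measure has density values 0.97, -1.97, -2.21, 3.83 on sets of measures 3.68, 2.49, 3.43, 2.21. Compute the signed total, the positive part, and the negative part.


Step 1: Compute signed measure on each set:
  Set 1: 0.97 * 3.68 = 3.5696
  Set 2: -1.97 * 2.49 = -4.9053
  Set 3: -2.21 * 3.43 = -7.5803
  Set 4: 3.83 * 2.21 = 8.4643
Step 2: Total signed measure = (3.5696) + (-4.9053) + (-7.5803) + (8.4643)
     = -0.4517
Step 3: Positive part mu+(X) = sum of positive contributions = 12.0339
Step 4: Negative part mu-(X) = |sum of negative contributions| = 12.4856


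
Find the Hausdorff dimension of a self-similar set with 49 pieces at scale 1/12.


For a self-similar set with N copies scaled by 1/r:
dim_H = log(N)/log(r) = log(49)/log(12)
= 3.89182/2.484907
= 1.566184


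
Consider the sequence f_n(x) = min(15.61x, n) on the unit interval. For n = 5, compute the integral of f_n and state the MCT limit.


f(x) = 15.61x on [0,1]; f_n(x) = min(15.61x, n). At n = 5:
Step 1: f(x) reaches 5 at x = 5/15.61 = 0.320307
Step 2: integral(f_5) = integral(15.61x, 0, 0.320307) + integral(5, 0.320307, 1)
       = 15.61*0.320307^2/2 + 5*(1 - 0.320307)
       = 0.800769 + 3.398463
       = 4.199231
Step 3: As n -> infinity, f_n increases to f, so by MCT integral(f_n) -> integral(f) = 15.61/2 = 7.805.
Convergence: integral(f_5) = 4.199231 -> 7.805 as n -> infinity


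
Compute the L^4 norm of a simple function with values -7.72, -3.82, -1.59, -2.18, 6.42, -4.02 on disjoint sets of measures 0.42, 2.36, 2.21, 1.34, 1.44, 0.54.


Step 1: Compute |f_i|^4 for each value:
  |-7.72|^4 = 3551.969283
  |-3.82|^4 = 212.938138
  |-1.59|^4 = 6.39129
  |-2.18|^4 = 22.585306
  |6.42|^4 = 1698.791629
  |-4.02|^4 = 261.158528
Step 2: Multiply by measures and sum:
  3551.969283 * 0.42 = 1491.827099
  212.938138 * 2.36 = 502.534005
  6.39129 * 2.21 = 14.12475
  22.585306 * 1.34 = 30.26431
  1698.791629 * 1.44 = 2446.259946
  261.158528 * 0.54 = 141.025605
Sum = 1491.827099 + 502.534005 + 14.12475 + 30.26431 + 2446.259946 + 141.025605 = 4626.035714
Step 3: Take the p-th root:
||f||_4 = (4626.035714)^(1/4) = 8.247119


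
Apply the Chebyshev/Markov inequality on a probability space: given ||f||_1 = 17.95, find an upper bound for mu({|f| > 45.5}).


Chebyshev/Markov inequality: mu(|f| > eps) <= (||f||_p / eps)^p
Step 1: ||f||_1 / eps = 17.95 / 45.5 = 0.394505
Step 2: Raise to power p = 1:
  (0.394505)^1 = 0.394505
Step 3: Therefore mu(|f| > 45.5) <= 0.394505


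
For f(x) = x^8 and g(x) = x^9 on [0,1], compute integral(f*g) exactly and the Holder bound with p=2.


Step 1: Exact integral of f*g = integral(x^17, 0, 1) = 1/18
     = 0.055556
Step 2: Holder bound with p=2, q=2:
  ||f||_p = (integral x^16 dx)^(1/2) = (1/17)^(1/2) = 0.242536
  ||g||_q = (integral x^18 dx)^(1/2) = (1/19)^(1/2) = 0.229416
Step 3: Holder bound = ||f||_p * ||g||_q = 0.242536 * 0.229416 = 0.055641
Verification: 0.055556 <= 0.055641 (Holder holds)


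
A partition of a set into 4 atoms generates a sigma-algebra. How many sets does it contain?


Each element of the sigma-algebra is a union of some subset of the 4 atoms.
The number of such subsets is 2^4 = 16.


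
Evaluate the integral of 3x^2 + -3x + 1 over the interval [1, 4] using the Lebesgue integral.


The Lebesgue integral of a Riemann-integrable function agrees with the Riemann integral.
Antiderivative F(x) = (3/3)x^3 + (-3/2)x^2 + 1x
F(4) = (3/3)*4^3 + (-3/2)*4^2 + 1*4
     = (3/3)*64 + (-3/2)*16 + 1*4
     = 64 + -24 + 4
     = 44
F(1) = 0.5
Integral = F(4) - F(1) = 44 - 0.5 = 43.5


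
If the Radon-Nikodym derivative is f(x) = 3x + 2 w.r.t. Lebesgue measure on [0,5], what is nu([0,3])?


nu(A) = integral_A (dnu/dmu) dmu = integral_0^3 (3x + 2) dx
Step 1: Antiderivative F(x) = (3/2)x^2 + 2x
Step 2: F(3) = (3/2)*3^2 + 2*3 = 13.5 + 6 = 19.5
Step 3: F(0) = (3/2)*0^2 + 2*0 = 0.0 + 0 = 0.0
Step 4: nu([0,3]) = F(3) - F(0) = 19.5 - 0.0 = 19.5


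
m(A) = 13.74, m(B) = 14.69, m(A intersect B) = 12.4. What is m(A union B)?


By inclusion-exclusion: m(A u B) = m(A) + m(B) - m(A n B)
= 13.74 + 14.69 - 12.4
= 16.03


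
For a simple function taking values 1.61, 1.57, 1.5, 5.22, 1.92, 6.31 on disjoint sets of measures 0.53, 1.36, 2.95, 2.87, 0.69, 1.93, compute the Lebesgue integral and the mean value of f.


Step 1: Integral = sum(value_i * measure_i)
= 1.61*0.53 + 1.57*1.36 + 1.5*2.95 + 5.22*2.87 + 1.92*0.69 + 6.31*1.93
= 0.8533 + 2.1352 + 4.425 + 14.9814 + 1.3248 + 12.1783
= 35.898
Step 2: Total measure of domain = 0.53 + 1.36 + 2.95 + 2.87 + 0.69 + 1.93 = 10.33
Step 3: Average value = 35.898 / 10.33 = 3.475121


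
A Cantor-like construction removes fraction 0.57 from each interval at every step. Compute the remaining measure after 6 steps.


Step 1: At each step, fraction remaining = 1 - 0.57 = 0.43
Step 2: After 6 steps, measure = (0.43)^6
Step 3: Computing the power step by step:
  After step 1: 0.43
  After step 2: 0.1849
  After step 3: 0.079507
  After step 4: 0.034188
  After step 5: 0.014701
  ...
Result = 0.006321


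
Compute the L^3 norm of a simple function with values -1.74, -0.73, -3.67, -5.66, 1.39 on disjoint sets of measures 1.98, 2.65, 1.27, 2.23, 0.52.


Step 1: Compute |f_i|^3 for each value:
  |-1.74|^3 = 5.268024
  |-0.73|^3 = 0.389017
  |-3.67|^3 = 49.430863
  |-5.66|^3 = 181.321496
  |1.39|^3 = 2.685619
Step 2: Multiply by measures and sum:
  5.268024 * 1.98 = 10.430688
  0.389017 * 2.65 = 1.030895
  49.430863 * 1.27 = 62.777196
  181.321496 * 2.23 = 404.346936
  2.685619 * 0.52 = 1.396522
Sum = 10.430688 + 1.030895 + 62.777196 + 404.346936 + 1.396522 = 479.982237
Step 3: Take the p-th root:
||f||_3 = (479.982237)^(1/3) = 7.829639


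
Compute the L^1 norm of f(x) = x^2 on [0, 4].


Step 1: ||f||_1 = (integral_0^4 |x^2|^1 dx)^(1/1)
     = (integral_0^4 x^2 dx)^(1/1)
Step 2: integral_0^4 x^2 dx = [x^3/(3)] from 0 to 4 = 4^3/3
     = 64/3 = 21.333333
Step 3: ||f||_1 = (21.333333)^(1/1) = 21.333333


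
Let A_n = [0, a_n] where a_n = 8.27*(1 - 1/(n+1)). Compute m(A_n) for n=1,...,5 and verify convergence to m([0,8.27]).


By continuity of measure from below: if A_n increases to A, then m(A_n) -> m(A).
Here A = [0, 8.27], so m(A) = 8.27
Step 1: a_1 = 8.27*(1 - 1/2) = 4.135, m(A_1) = 4.135
Step 2: a_2 = 8.27*(1 - 1/3) = 5.5133, m(A_2) = 5.5133
Step 3: a_3 = 8.27*(1 - 1/4) = 6.2025, m(A_3) = 6.2025
Step 4: a_4 = 8.27*(1 - 1/5) = 6.616, m(A_4) = 6.616
Step 5: a_5 = 8.27*(1 - 1/6) = 6.8917, m(A_5) = 6.8917
Limit: m(A_n) -> m([0,8.27]) = 8.27


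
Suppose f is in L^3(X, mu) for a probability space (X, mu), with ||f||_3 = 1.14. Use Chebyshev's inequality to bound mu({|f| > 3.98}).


Chebyshev/Markov inequality: mu(|f| > eps) <= (||f||_p / eps)^p
Step 1: ||f||_3 / eps = 1.14 / 3.98 = 0.286432
Step 2: Raise to power p = 3:
  (0.286432)^3 = 0.0235
Step 3: Therefore mu(|f| > 3.98) <= 0.0235


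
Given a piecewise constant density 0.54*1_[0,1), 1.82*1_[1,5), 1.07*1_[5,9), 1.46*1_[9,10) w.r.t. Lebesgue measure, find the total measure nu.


Integrate each piece of the Radon-Nikodym derivative:
Step 1: integral_0^1 0.54 dx = 0.54*(1-0) = 0.54*1 = 0.54
Step 2: integral_1^5 1.82 dx = 1.82*(5-1) = 1.82*4 = 7.28
Step 3: integral_5^9 1.07 dx = 1.07*(9-5) = 1.07*4 = 4.28
Step 4: integral_9^10 1.46 dx = 1.46*(10-9) = 1.46*1 = 1.46
Total: 0.54 + 7.28 + 4.28 + 1.46 = 13.56


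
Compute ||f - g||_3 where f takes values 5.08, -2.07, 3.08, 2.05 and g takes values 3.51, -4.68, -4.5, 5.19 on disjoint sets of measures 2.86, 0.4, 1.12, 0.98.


Step 1: Compute differences f_i - g_i:
  5.08 - 3.51 = 1.57
  -2.07 - -4.68 = 2.61
  3.08 - -4.5 = 7.58
  2.05 - 5.19 = -3.14
Step 2: Compute |diff|^3 * measure for each set:
  |1.57|^3 * 2.86 = 3.869893 * 2.86 = 11.067894
  |2.61|^3 * 0.4 = 17.779581 * 0.4 = 7.111832
  |7.58|^3 * 1.12 = 435.519512 * 1.12 = 487.781853
  |-3.14|^3 * 0.98 = 30.959144 * 0.98 = 30.339961
Step 3: Sum = 536.301541
Step 4: ||f-g||_3 = (536.301541)^(1/3) = 8.124619


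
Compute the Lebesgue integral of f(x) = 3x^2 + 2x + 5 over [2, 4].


The Lebesgue integral of a Riemann-integrable function agrees with the Riemann integral.
Antiderivative F(x) = (3/3)x^3 + (2/2)x^2 + 5x
F(4) = (3/3)*4^3 + (2/2)*4^2 + 5*4
     = (3/3)*64 + (2/2)*16 + 5*4
     = 64 + 16 + 20
     = 100
F(2) = 22
Integral = F(4) - F(2) = 100 - 22 = 78


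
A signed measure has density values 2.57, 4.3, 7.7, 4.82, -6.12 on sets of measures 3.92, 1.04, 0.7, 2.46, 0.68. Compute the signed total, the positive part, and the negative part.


Step 1: Compute signed measure on each set:
  Set 1: 2.57 * 3.92 = 10.0744
  Set 2: 4.3 * 1.04 = 4.472
  Set 3: 7.7 * 0.7 = 5.39
  Set 4: 4.82 * 2.46 = 11.8572
  Set 5: -6.12 * 0.68 = -4.1616
Step 2: Total signed measure = (10.0744) + (4.472) + (5.39) + (11.8572) + (-4.1616)
     = 27.632
Step 3: Positive part mu+(X) = sum of positive contributions = 31.7936
Step 4: Negative part mu-(X) = |sum of negative contributions| = 4.1616


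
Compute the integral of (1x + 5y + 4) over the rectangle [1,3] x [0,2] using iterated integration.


By Fubini, integrate in x first, then y.
Step 1: Fix y, integrate over x in [1,3]:
  integral(1x + 5y + 4, x=1..3)
  = 1*(3^2 - 1^2)/2 + (5y + 4)*(3 - 1)
  = 4 + (5y + 4)*2
  = 4 + 10y + 8
  = 12 + 10y
Step 2: Integrate over y in [0,2]:
  integral(12 + 10y, y=0..2)
  = 12*2 + 10*(2^2 - 0^2)/2
  = 24 + 20
  = 44


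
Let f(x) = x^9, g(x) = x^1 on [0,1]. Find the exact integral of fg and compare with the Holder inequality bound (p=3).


Step 1: Exact integral of f*g = integral(x^10, 0, 1) = 1/11
     = 0.090909
Step 2: Holder bound with p=3, q=1.5:
  ||f||_p = (integral x^27 dx)^(1/3) = (1/28)^(1/3) = 0.329317
  ||g||_q = (integral x^1.5 dx)^(1/1.5) = (1/2.5)^(1/1.5) = 0.542884
Step 3: Holder bound = ||f||_p * ||g||_q = 0.329317 * 0.542884 = 0.178781
Verification: 0.090909 <= 0.178781 (Holder holds)


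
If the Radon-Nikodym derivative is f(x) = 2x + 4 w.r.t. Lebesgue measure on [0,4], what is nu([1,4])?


nu(A) = integral_A (dnu/dmu) dmu = integral_1^4 (2x + 4) dx
Step 1: Antiderivative F(x) = (2/2)x^2 + 4x
Step 2: F(4) = (2/2)*4^2 + 4*4 = 16 + 16 = 32
Step 3: F(1) = (2/2)*1^2 + 4*1 = 1 + 4 = 5
Step 4: nu([1,4]) = F(4) - F(1) = 32 - 5 = 27


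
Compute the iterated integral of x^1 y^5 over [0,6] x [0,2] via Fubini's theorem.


By Fubini's theorem, the double integral factors as a product of single integrals:
Step 1: integral_0^6 x^1 dx = [x^2/2] from 0 to 6
     = 6^2/2 = 18
Step 2: integral_0^2 y^5 dy = [y^6/6] from 0 to 2
     = 2^6/6 = 10.666667
Step 3: Double integral = 18 * 10.666667 = 192


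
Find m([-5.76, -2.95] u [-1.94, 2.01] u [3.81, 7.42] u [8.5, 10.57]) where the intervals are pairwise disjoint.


For pairwise disjoint intervals, m(union) = sum of lengths.
= (-2.95 - -5.76) + (2.01 - -1.94) + (7.42 - 3.81) + (10.57 - 8.5)
= 2.81 + 3.95 + 3.61 + 2.07
= 12.44


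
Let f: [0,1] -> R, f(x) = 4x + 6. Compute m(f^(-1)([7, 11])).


f^(-1)([7, 11]) = {x : 7 <= 4x + 6 <= 11}
Solving: (7 - 6)/4 <= x <= (11 - 6)/4
= [0.25, 1.25]
Intersecting with [0,1]: [0.25, 1]
Measure = 1 - 0.25 = 0.75


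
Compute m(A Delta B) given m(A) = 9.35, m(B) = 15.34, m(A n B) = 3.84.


m(A Delta B) = m(A) + m(B) - 2*m(A n B)
= 9.35 + 15.34 - 2*3.84
= 9.35 + 15.34 - 7.68
= 17.01


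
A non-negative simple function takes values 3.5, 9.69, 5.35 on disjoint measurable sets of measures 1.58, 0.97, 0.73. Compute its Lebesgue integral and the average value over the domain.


Step 1: Integral = sum(value_i * measure_i)
= 3.5*1.58 + 9.69*0.97 + 5.35*0.73
= 5.53 + 9.3993 + 3.9055
= 18.8348
Step 2: Total measure of domain = 1.58 + 0.97 + 0.73 = 3.28
Step 3: Average value = 18.8348 / 3.28 = 5.742317


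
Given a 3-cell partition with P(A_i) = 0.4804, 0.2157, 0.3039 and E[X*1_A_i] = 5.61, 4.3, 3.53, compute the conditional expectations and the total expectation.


For each cell A_i: E[X|A_i] = E[X*1_A_i] / P(A_i)
Step 1: E[X|A_1] = 5.61 / 0.4804 = 11.677769
Step 2: E[X|A_2] = 4.3 / 0.2157 = 19.935095
Step 3: E[X|A_3] = 3.53 / 0.3039 = 11.615663
Verification: E[X] = sum E[X*1_A_i] = 5.61 + 4.3 + 3.53 = 13.44


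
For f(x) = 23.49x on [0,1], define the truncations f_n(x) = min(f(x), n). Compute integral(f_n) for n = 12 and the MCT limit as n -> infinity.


f(x) = 23.49x on [0,1]; f_n(x) = min(23.49x, n). At n = 12:
Step 1: f(x) reaches 12 at x = 12/23.49 = 0.510856
Step 2: integral(f_12) = integral(23.49x, 0, 0.510856) + integral(12, 0.510856, 1)
       = 23.49*0.510856^2/2 + 12*(1 - 0.510856)
       = 3.065134 + 5.869732
       = 8.934866
Step 3: As n -> infinity, f_n increases to f, so by MCT integral(f_n) -> integral(f) = 23.49/2 = 11.745.
Convergence: integral(f_12) = 8.934866 -> 11.745 as n -> infinity


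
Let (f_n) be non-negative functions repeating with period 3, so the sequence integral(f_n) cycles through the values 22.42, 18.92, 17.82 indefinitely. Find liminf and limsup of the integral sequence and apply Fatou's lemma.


The sequence (integral(f_n)) is periodic with period 3, repeating the values 22.42, 18.92, 17.82 indefinitely.
Step 1: For a periodic sequence, every tail (a_m, a_(m+1), ...) contains all 3 period values infinitely often.
Step 2: Hence inf of every tail = min of the period values = min(22.42, 18.92, 17.82) = 17.82.
        liminf_n integral(f_n) = sup over m of (inf of tail from m) = 17.82.
Step 3: Similarly sup of every tail = max of the period values = 22.42.
        limsup_n integral(f_n) = 22.42.
Step 4: Fatou's lemma: integral(liminf_n f_n) <= liminf_n integral(f_n) = 17.82.
        So the integral of the pointwise liminf is at most 17.82.


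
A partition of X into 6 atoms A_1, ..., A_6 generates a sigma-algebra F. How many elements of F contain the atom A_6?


Each element of F is a union of some subset S of the 6 atoms.
The element contains A_6 iff A_6 is in S.
So we count subsets S of {A_1,...,A_6} with A_6 in S: choose freely among the other 5 atoms.
Count = 2^(6-1) = 2^5 = 32.


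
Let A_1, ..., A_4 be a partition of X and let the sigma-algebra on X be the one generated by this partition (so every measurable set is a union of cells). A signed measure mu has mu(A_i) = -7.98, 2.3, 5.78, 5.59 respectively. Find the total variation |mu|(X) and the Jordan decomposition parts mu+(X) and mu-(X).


Step 1: Every measurable set is a union of atoms (the cells / points), so a Hahn decomposition is
  obtained by grouping atoms by sign: P = union of atoms with mu > 0, N = union of the remaining atoms.
  Atoms in P (indices): 2, 3, 4;  atoms in N (indices): 1
  Positive values: 2.3, 5.78, 5.59
  Negative values: -7.98
Step 2: mu+(X) = mu(P) = sum of positive atom values = 13.67
Step 3: mu-(X) = -mu(N) = sum of |negative atom values| = 7.98
Step 4: |mu|(X) = mu+(X) + mu-(X) = 13.67 + 7.98 = 21.65


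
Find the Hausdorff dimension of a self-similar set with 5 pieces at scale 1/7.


For a self-similar set with N copies scaled by 1/r:
dim_H = log(N)/log(r) = log(5)/log(7)
= 1.609438/1.94591
= 0.827087


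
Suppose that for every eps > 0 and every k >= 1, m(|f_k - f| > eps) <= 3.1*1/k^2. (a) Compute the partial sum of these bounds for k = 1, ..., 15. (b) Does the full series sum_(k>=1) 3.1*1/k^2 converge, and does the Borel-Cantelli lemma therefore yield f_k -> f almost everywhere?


Step 1: List the terms 3.1*1/k^2 for k = 1 to 15:
  k=1: 3.1
  k=2: 0.775
  k=3: 0.344444
  k=4: 0.19375
  k=5: 0.124
  k=6: 0.086111
  k=7: 0.063265
  k=8: 0.048438
  k=9: 0.038272
  k=10: 0.031
  k=11: 0.02562
  k=12: 0.021528
  k=13: 0.018343
  k=14: 0.015816
  k=15: 0.013778
Step 2: Partial sum = 3.1 + 0.775 + 0.344444 + 0.19375 + 0.124 + 0.086111 + 0.063265 + 0.048438 + 0.038272 + 0.031 + 0.02562 + 0.021528 + 0.018343 + 0.015816 + 0.013778
     = 4.899365
Step 3: The full series sum_(k>=1) 3.1*1/k^2 converges (p-series with p = 2 > 1; a constant multiple of a convergent series converges).
Step 4: Fix eps > 0. Since sum_k m(|f_k - f| > eps) < infinity, the Borel-Cantelli lemma gives
        m(limsup_k {|f_k - f| > eps}) = 0, i.e. for a.e. x, |f_k(x) - f(x)| <= eps for all large k.
        Applying this with eps = 1/j for j = 1, 2, ... and intersecting the countably many full-measure sets,
        for a.e. x we get limsup_k |f_k(x) - f(x)| <= 1/j for every j, hence f_k -> f almost everywhere.
Conclusion: series converges; Borel-Cantelli yields f_k -> f a.e.


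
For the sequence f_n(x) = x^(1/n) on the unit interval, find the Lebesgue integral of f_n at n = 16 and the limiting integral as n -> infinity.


At n = 16: f_16(x) = x^(1/16).
Step 1: integral(x^(1/16), 0, 1) = [x^(1/16+1) / (1/16+1)] from 0 to 1
     = 1 / (1/16 + 1) = 1 / ((16+1)/16) = 16/(16+1)
     = 16/17 = 0.941176
Step 2: As n -> infinity, f_n(x) = x^(1/n) -> 1 for x in (0,1], and f_n is increasing in n.
By MCT, lim_n integral(f_n) = integral(lim_n f_n) = integral(1, 0, 1) = 1.
Step 3: Verify convergence: 16/17 = 0.941176 -> 1


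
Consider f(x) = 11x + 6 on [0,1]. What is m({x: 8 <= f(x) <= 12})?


f^(-1)([8, 12]) = {x : 8 <= 11x + 6 <= 12}
Solving: (8 - 6)/11 <= x <= (12 - 6)/11
= [0.181818, 0.545455]
Intersecting with [0,1]: [0.181818, 0.545455]
Measure = 0.545455 - 0.181818 = 0.363636


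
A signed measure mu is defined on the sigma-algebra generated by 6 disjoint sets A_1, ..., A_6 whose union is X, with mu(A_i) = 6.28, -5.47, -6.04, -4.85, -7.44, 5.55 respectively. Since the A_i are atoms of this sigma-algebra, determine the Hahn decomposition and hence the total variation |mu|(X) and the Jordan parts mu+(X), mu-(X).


Step 1: Every measurable set is a union of atoms (the cells / points), so a Hahn decomposition is
  obtained by grouping atoms by sign: P = union of atoms with mu > 0, N = union of the remaining atoms.
  Atoms in P (indices): 1, 6;  atoms in N (indices): 2, 3, 4, 5
  Positive values: 6.28, 5.55
  Negative values: -5.47, -6.04, -4.85, -7.44
Step 2: mu+(X) = mu(P) = sum of positive atom values = 11.83
Step 3: mu-(X) = -mu(N) = sum of |negative atom values| = 23.8
Step 4: |mu|(X) = mu+(X) + mu-(X) = 11.83 + 23.8 = 35.63


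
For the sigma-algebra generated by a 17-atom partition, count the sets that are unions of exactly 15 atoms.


Each element of F is a union of some subset of the 17 atoms.
Elements that are unions of exactly 15 atoms correspond to 15-element subsets of the 17 atoms.
Count = C(17, 15) = 17! / (15! * 2!) = 136.


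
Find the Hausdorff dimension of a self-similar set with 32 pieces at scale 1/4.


For a self-similar set with N copies scaled by 1/r:
dim_H = log(N)/log(r) = log(32)/log(4)
= 3.465736/1.386294
= 2.5


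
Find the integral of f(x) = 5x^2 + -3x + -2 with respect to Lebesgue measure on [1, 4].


The Lebesgue integral of a Riemann-integrable function agrees with the Riemann integral.
Antiderivative F(x) = (5/3)x^3 + (-3/2)x^2 + -2x
F(4) = (5/3)*4^3 + (-3/2)*4^2 + -2*4
     = (5/3)*64 + (-3/2)*16 + -2*4
     = 106.666667 + -24 + -8
     = 74.666667
F(1) = -1.833333
Integral = F(4) - F(1) = 74.666667 - -1.833333 = 76.5


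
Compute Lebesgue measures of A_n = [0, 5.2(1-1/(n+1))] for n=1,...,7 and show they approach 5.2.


By continuity of measure from below: if A_n increases to A, then m(A_n) -> m(A).
Here A = [0, 5.2], so m(A) = 5.2
Step 1: a_1 = 5.2*(1 - 1/2) = 2.6, m(A_1) = 2.6
Step 2: a_2 = 5.2*(1 - 1/3) = 3.4667, m(A_2) = 3.4667
Step 3: a_3 = 5.2*(1 - 1/4) = 3.9, m(A_3) = 3.9
Step 4: a_4 = 5.2*(1 - 1/5) = 4.16, m(A_4) = 4.16
Step 5: a_5 = 5.2*(1 - 1/6) = 4.3333, m(A_5) = 4.3333
Step 6: a_6 = 5.2*(1 - 1/7) = 4.4571, m(A_6) = 4.4571
Step 7: a_7 = 5.2*(1 - 1/8) = 4.55, m(A_7) = 4.55
Limit: m(A_n) -> m([0,5.2]) = 5.2


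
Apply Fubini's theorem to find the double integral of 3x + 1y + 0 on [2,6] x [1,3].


By Fubini, integrate in x first, then y.
Step 1: Fix y, integrate over x in [2,6]:
  integral(3x + 1y + 0, x=2..6)
  = 3*(6^2 - 2^2)/2 + (1y + 0)*(6 - 2)
  = 48 + (1y + 0)*4
  = 48 + 4y + 0
  = 48 + 4y
Step 2: Integrate over y in [1,3]:
  integral(48 + 4y, y=1..3)
  = 48*2 + 4*(3^2 - 1^2)/2
  = 96 + 16
  = 112


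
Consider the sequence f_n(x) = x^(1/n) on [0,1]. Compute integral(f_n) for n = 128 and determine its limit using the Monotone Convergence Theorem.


At n = 128: f_128(x) = x^(1/128).
Step 1: integral(x^(1/128), 0, 1) = [x^(1/128+1) / (1/128+1)] from 0 to 1
     = 1 / (1/128 + 1) = 1 / ((128+1)/128) = 128/(128+1)
     = 128/129 = 0.992248
Step 2: As n -> infinity, f_n(x) = x^(1/n) -> 1 for x in (0,1], and f_n is increasing in n.
By MCT, lim_n integral(f_n) = integral(lim_n f_n) = integral(1, 0, 1) = 1.
Step 3: Verify convergence: 128/129 = 0.992248 -> 1


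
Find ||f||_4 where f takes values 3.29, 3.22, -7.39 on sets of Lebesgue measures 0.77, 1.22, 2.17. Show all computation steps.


Step 1: Compute |f_i|^4 for each value:
  |3.29|^4 = 117.161141
  |3.22|^4 = 107.503719
  |-7.39|^4 = 2982.481466
Step 2: Multiply by measures and sum:
  117.161141 * 0.77 = 90.214078
  107.503719 * 1.22 = 131.154537
  2982.481466 * 2.17 = 6471.984782
Sum = 90.214078 + 131.154537 + 6471.984782 = 6693.353397
Step 3: Take the p-th root:
||f||_4 = (6693.353397)^(1/4) = 9.045049


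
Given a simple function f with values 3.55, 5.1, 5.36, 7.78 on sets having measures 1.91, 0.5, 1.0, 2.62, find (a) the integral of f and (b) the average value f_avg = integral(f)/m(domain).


Step 1: Integral = sum(value_i * measure_i)
= 3.55*1.91 + 5.1*0.5 + 5.36*1.0 + 7.78*2.62
= 6.7805 + 2.55 + 5.36 + 20.3836
= 35.0741
Step 2: Total measure of domain = 1.91 + 0.5 + 1.0 + 2.62 = 6.03
Step 3: Average value = 35.0741 / 6.03 = 5.8166


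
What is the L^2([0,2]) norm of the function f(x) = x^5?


Step 1: ||f||_2 = (integral_0^2 |x^5|^2 dx)^(1/2)
     = (integral_0^2 x^10 dx)^(1/2)
Step 2: integral_0^2 x^10 dx = [x^11/(11)] from 0 to 2 = 2^11/11
     = 2048/11 = 186.181818
Step 3: ||f||_2 = (186.181818)^(1/2) = 13.644846


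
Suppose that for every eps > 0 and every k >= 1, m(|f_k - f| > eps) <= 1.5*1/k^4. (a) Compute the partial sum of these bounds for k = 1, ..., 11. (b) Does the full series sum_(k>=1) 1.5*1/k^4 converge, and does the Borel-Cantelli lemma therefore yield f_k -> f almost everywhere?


Step 1: List the terms 1.5*1/k^4 for k = 1 to 11:
  k=1: 1.5
  k=2: 0.09375
  k=3: 0.018519
  k=4: 0.005859
  k=5: 0.0024
  k=6: 0.001157
  k=7: 6.247397e-04
  k=8: 3.662109e-04
  k=9: 2.286237e-04
  k=10: 1.500000e-04
  k=11: 1.024520e-04
Step 2: Partial sum = 1.5 + 0.09375 + 0.018519 + 0.005859 + 0.0024 + 0.001157 + 6.247397e-04 + 3.662109e-04 + 2.286237e-04 + 1.500000e-04 + 1.024520e-04
     = 1.623157
Step 3: The full series sum_(k>=1) 1.5*1/k^4 converges (p-series with p = 4 > 1; a constant multiple of a convergent series converges).
Step 4: Fix eps > 0. Since sum_k m(|f_k - f| > eps) < infinity, the Borel-Cantelli lemma gives
        m(limsup_k {|f_k - f| > eps}) = 0, i.e. for a.e. x, |f_k(x) - f(x)| <= eps for all large k.
        Applying this with eps = 1/j for j = 1, 2, ... and intersecting the countably many full-measure sets,
        for a.e. x we get limsup_k |f_k(x) - f(x)| <= 1/j for every j, hence f_k -> f almost everywhere.
Conclusion: series converges; Borel-Cantelli yields f_k -> f a.e.


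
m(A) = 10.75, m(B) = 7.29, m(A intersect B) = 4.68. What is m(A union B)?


By inclusion-exclusion: m(A u B) = m(A) + m(B) - m(A n B)
= 10.75 + 7.29 - 4.68
= 13.36


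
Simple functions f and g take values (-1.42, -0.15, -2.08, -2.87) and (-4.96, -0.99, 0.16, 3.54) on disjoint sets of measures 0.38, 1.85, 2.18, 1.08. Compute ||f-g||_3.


Step 1: Compute differences f_i - g_i:
  -1.42 - -4.96 = 3.54
  -0.15 - -0.99 = 0.84
  -2.08 - 0.16 = -2.24
  -2.87 - 3.54 = -6.41
Step 2: Compute |diff|^3 * measure for each set:
  |3.54|^3 * 0.38 = 44.361864 * 0.38 = 16.857508
  |0.84|^3 * 1.85 = 0.592704 * 1.85 = 1.096502
  |-2.24|^3 * 2.18 = 11.239424 * 2.18 = 24.501944
  |-6.41|^3 * 1.08 = 263.374721 * 1.08 = 284.444699
Step 3: Sum = 326.900654
Step 4: ||f-g||_3 = (326.900654)^(1/3) = 6.888721


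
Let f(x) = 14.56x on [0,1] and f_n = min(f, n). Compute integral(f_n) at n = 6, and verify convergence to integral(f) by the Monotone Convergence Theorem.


f(x) = 14.56x on [0,1]; f_n(x) = min(14.56x, n). At n = 6:
Step 1: f(x) reaches 6 at x = 6/14.56 = 0.412088
Step 2: integral(f_6) = integral(14.56x, 0, 0.412088) + integral(6, 0.412088, 1)
       = 14.56*0.412088^2/2 + 6*(1 - 0.412088)
       = 1.236264 + 3.527473
       = 4.763736
Step 3: As n -> infinity, f_n increases to f, so by MCT integral(f_n) -> integral(f) = 14.56/2 = 7.28.
Convergence: integral(f_6) = 4.763736 -> 7.28 as n -> infinity


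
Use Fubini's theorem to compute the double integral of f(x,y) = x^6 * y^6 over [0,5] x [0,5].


By Fubini's theorem, the double integral factors as a product of single integrals:
Step 1: integral_0^5 x^6 dx = [x^7/7] from 0 to 5
     = 5^7/7 = 11160.714286
Step 2: integral_0^5 y^6 dy = [y^7/7] from 0 to 5
     = 5^7/7 = 11160.714286
Step 3: Double integral = 11160.714286 * 11160.714286 = 1.245615e+08


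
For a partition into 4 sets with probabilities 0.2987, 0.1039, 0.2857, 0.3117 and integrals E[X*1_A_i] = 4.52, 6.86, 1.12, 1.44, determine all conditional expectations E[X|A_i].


For each cell A_i: E[X|A_i] = E[X*1_A_i] / P(A_i)
Step 1: E[X|A_1] = 4.52 / 0.2987 = 15.13224
Step 2: E[X|A_2] = 6.86 / 0.1039 = 66.025024
Step 3: E[X|A_3] = 1.12 / 0.2857 = 3.920196
Step 4: E[X|A_4] = 1.44 / 0.3117 = 4.619827
Verification: E[X] = sum E[X*1_A_i] = 4.52 + 6.86 + 1.12 + 1.44 = 13.94


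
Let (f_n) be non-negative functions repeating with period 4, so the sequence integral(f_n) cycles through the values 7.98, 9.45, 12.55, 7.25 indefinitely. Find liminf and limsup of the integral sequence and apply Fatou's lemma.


The sequence (integral(f_n)) is periodic with period 4, repeating the values 7.98, 9.45, 12.55, 7.25 indefinitely.
Step 1: For a periodic sequence, every tail (a_m, a_(m+1), ...) contains all 4 period values infinitely often.
Step 2: Hence inf of every tail = min of the period values = min(7.98, 9.45, 12.55, 7.25) = 7.25.
        liminf_n integral(f_n) = sup over m of (inf of tail from m) = 7.25.
Step 3: Similarly sup of every tail = max of the period values = 12.55.
        limsup_n integral(f_n) = 12.55.
Step 4: Fatou's lemma: integral(liminf_n f_n) <= liminf_n integral(f_n) = 7.25.
        So the integral of the pointwise liminf is at most 7.25.


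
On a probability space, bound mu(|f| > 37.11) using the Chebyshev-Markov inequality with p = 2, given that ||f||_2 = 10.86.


Chebyshev/Markov inequality: mu(|f| > eps) <= (||f||_p / eps)^p
Step 1: ||f||_2 / eps = 10.86 / 37.11 = 0.292643
Step 2: Raise to power p = 2:
  (0.292643)^2 = 0.08564
Step 3: Therefore mu(|f| > 37.11) <= 0.08564


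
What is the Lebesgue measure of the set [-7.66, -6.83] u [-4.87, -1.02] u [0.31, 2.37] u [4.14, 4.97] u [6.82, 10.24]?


For pairwise disjoint intervals, m(union) = sum of lengths.
= (-6.83 - -7.66) + (-1.02 - -4.87) + (2.37 - 0.31) + (4.97 - 4.14) + (10.24 - 6.82)
= 0.83 + 3.85 + 2.06 + 0.83 + 3.42
= 10.99


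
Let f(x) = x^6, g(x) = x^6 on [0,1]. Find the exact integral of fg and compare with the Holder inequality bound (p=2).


Step 1: Exact integral of f*g = integral(x^12, 0, 1) = 1/13
     = 0.076923
Step 2: Holder bound with p=2, q=2:
  ||f||_p = (integral x^12 dx)^(1/2) = (1/13)^(1/2) = 0.27735
  ||g||_q = (integral x^12 dx)^(1/2) = (1/13)^(1/2) = 0.27735
Step 3: Holder bound = ||f||_p * ||g||_q = 0.27735 * 0.27735 = 0.076923
Verification: 0.076923 <= 0.076923 (Holder holds)


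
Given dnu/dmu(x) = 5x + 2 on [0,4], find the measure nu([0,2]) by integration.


nu(A) = integral_A (dnu/dmu) dmu = integral_0^2 (5x + 2) dx
Step 1: Antiderivative F(x) = (5/2)x^2 + 2x
Step 2: F(2) = (5/2)*2^2 + 2*2 = 10 + 4 = 14
Step 3: F(0) = (5/2)*0^2 + 2*0 = 0.0 + 0 = 0.0
Step 4: nu([0,2]) = F(2) - F(0) = 14 - 0.0 = 14


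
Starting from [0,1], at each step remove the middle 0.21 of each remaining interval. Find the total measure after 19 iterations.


Step 1: At each step, fraction remaining = 1 - 0.21 = 0.79
Step 2: After 19 steps, measure = (0.79)^19
Result = 0.011348


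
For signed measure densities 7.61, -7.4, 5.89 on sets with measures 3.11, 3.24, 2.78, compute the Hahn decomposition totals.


Step 1: Compute signed measure on each set:
  Set 1: 7.61 * 3.11 = 23.6671
  Set 2: -7.4 * 3.24 = -23.976
  Set 3: 5.89 * 2.78 = 16.3742
Step 2: Total signed measure = (23.6671) + (-23.976) + (16.3742)
     = 16.0653
Step 3: Positive part mu+(X) = sum of positive contributions = 40.0413
Step 4: Negative part mu-(X) = |sum of negative contributions| = 23.976


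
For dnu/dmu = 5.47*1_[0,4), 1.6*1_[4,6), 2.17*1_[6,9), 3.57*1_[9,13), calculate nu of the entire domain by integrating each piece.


Integrate each piece of the Radon-Nikodym derivative:
Step 1: integral_0^4 5.47 dx = 5.47*(4-0) = 5.47*4 = 21.88
Step 2: integral_4^6 1.6 dx = 1.6*(6-4) = 1.6*2 = 3.2
Step 3: integral_6^9 2.17 dx = 2.17*(9-6) = 2.17*3 = 6.51
Step 4: integral_9^13 3.57 dx = 3.57*(13-9) = 3.57*4 = 14.28
Total: 21.88 + 3.2 + 6.51 + 14.28 = 45.87


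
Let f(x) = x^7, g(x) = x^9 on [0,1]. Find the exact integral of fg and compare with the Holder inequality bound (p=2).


Step 1: Exact integral of f*g = integral(x^16, 0, 1) = 1/17
     = 0.058824
Step 2: Holder bound with p=2, q=2:
  ||f||_p = (integral x^14 dx)^(1/2) = (1/15)^(1/2) = 0.258199
  ||g||_q = (integral x^18 dx)^(1/2) = (1/19)^(1/2) = 0.229416
Step 3: Holder bound = ||f||_p * ||g||_q = 0.258199 * 0.229416 = 0.059235
Verification: 0.058824 <= 0.059235 (Holder holds)


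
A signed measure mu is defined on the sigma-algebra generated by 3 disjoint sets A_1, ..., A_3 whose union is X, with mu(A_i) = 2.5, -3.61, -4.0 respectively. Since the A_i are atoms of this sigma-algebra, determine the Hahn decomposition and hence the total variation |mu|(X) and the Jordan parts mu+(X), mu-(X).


Step 1: Every measurable set is a union of atoms (the cells / points), so a Hahn decomposition is
  obtained by grouping atoms by sign: P = union of atoms with mu > 0, N = union of the remaining atoms.
  Atoms in P (indices): 1;  atoms in N (indices): 2, 3
  Positive values: 2.5
  Negative values: -3.61, -4
Step 2: mu+(X) = mu(P) = sum of positive atom values = 2.5
Step 3: mu-(X) = -mu(N) = sum of |negative atom values| = 7.61
Step 4: |mu|(X) = mu+(X) + mu-(X) = 2.5 + 7.61 = 10.11


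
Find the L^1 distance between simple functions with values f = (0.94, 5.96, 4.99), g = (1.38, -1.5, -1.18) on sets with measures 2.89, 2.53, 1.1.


Step 1: Compute differences f_i - g_i:
  0.94 - 1.38 = -0.44
  5.96 - -1.5 = 7.46
  4.99 - -1.18 = 6.17
Step 2: Compute |diff|^1 * measure for each set:
  |-0.44|^1 * 2.89 = 0.44 * 2.89 = 1.2716
  |7.46|^1 * 2.53 = 7.46 * 2.53 = 18.8738
  |6.17|^1 * 1.1 = 6.17 * 1.1 = 6.787
Step 3: Sum = 26.9324
Step 4: ||f-g||_1 = (26.9324)^(1/1) = 26.9324


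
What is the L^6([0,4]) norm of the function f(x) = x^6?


Step 1: ||f||_6 = (integral_0^4 |x^6|^6 dx)^(1/6)
     = (integral_0^4 x^36 dx)^(1/6)
Step 2: integral_0^4 x^36 dx = [x^37/(37)] from 0 to 4 = 4^37/37
     = 18889465931478580854784/37 = 5.105261e+20
Step 3: ||f||_6 = (5.105261e+20)^(1/6) = 2827.068463


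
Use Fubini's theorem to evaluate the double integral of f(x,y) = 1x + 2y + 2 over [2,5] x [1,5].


By Fubini, integrate in x first, then y.
Step 1: Fix y, integrate over x in [2,5]:
  integral(1x + 2y + 2, x=2..5)
  = 1*(5^2 - 2^2)/2 + (2y + 2)*(5 - 2)
  = 10.5 + (2y + 2)*3
  = 10.5 + 6y + 6
  = 16.5 + 6y
Step 2: Integrate over y in [1,5]:
  integral(16.5 + 6y, y=1..5)
  = 16.5*4 + 6*(5^2 - 1^2)/2
  = 66 + 72
  = 138


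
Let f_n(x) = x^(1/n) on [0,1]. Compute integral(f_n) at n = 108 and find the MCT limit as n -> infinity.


At n = 108: f_108(x) = x^(1/108).
Step 1: integral(x^(1/108), 0, 1) = [x^(1/108+1) / (1/108+1)] from 0 to 1
     = 1 / (1/108 + 1) = 1 / ((108+1)/108) = 108/(108+1)
     = 108/109 = 0.990826
Step 2: As n -> infinity, f_n(x) = x^(1/n) -> 1 for x in (0,1], and f_n is increasing in n.
By MCT, lim_n integral(f_n) = integral(lim_n f_n) = integral(1, 0, 1) = 1.
Step 3: Verify convergence: 108/109 = 0.990826 -> 1


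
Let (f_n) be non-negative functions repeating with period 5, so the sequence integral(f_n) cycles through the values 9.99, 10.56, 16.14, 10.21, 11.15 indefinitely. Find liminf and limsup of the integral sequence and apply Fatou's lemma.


The sequence (integral(f_n)) is periodic with period 5, repeating the values 9.99, 10.56, 16.14, 10.21, 11.15 indefinitely.
Step 1: For a periodic sequence, every tail (a_m, a_(m+1), ...) contains all 5 period values infinitely often.
Step 2: Hence inf of every tail = min of the period values = min(9.99, 10.56, 16.14, 10.21, 11.15) = 9.99.
        liminf_n integral(f_n) = sup over m of (inf of tail from m) = 9.99.
Step 3: Similarly sup of every tail = max of the period values = 16.14.
        limsup_n integral(f_n) = 16.14.
Step 4: Fatou's lemma: integral(liminf_n f_n) <= liminf_n integral(f_n) = 9.99.
        So the integral of the pointwise liminf is at most 9.99.


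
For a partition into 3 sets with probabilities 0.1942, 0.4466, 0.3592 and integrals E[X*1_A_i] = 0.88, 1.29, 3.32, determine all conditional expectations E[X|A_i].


For each cell A_i: E[X|A_i] = E[X*1_A_i] / P(A_i)
Step 1: E[X|A_1] = 0.88 / 0.1942 = 4.531411
Step 2: E[X|A_2] = 1.29 / 0.4466 = 2.888491
Step 3: E[X|A_3] = 3.32 / 0.3592 = 9.242762
Verification: E[X] = sum E[X*1_A_i] = 0.88 + 1.29 + 3.32 = 5.49


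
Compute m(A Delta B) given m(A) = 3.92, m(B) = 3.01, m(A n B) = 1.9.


m(A Delta B) = m(A) + m(B) - 2*m(A n B)
= 3.92 + 3.01 - 2*1.9
= 3.92 + 3.01 - 3.8
= 3.13


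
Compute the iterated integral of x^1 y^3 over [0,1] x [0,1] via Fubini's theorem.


By Fubini's theorem, the double integral factors as a product of single integrals:
Step 1: integral_0^1 x^1 dx = [x^2/2] from 0 to 1
     = 1^2/2 = 0.5
Step 2: integral_0^1 y^3 dy = [y^4/4] from 0 to 1
     = 1^4/4 = 0.25
Step 3: Double integral = 0.5 * 0.25 = 0.125


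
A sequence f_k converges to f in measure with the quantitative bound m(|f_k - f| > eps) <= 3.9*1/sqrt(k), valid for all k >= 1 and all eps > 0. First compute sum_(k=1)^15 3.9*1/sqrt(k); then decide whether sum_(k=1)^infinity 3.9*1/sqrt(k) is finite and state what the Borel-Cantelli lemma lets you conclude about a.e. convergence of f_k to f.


Step 1: List the terms 3.9*1/sqrt(k) for k = 1 to 15:
  k=1: 3.9
  k=2: 2.757716
  k=3: 2.251666
  k=4: 1.95
  k=5: 1.744133
  k=6: 1.592168
  k=7: 1.474061
  k=8: 1.378858
  k=9: 1.3
  k=10: 1.233288
  k=11: 1.175894
  k=12: 1.125833
  k=13: 1.081665
  k=14: 1.042319
  k=15: 1.006976
Step 2: Partial sum = 3.9 + 2.757716 + 2.251666 + 1.95 + 1.744133 + 1.592168 + 1.474061 + 1.378858 + 1.3 + 1.233288 + 1.175894 + 1.125833 + 1.081665 + 1.042319 + 1.006976
     = 25.014579
Step 3: The full series sum_(k>=1) 3.9*1/sqrt(k) diverges (p-series with p = 1/2 <= 1; a nonzero constant multiple of a divergent series diverges).
Step 4: The (first) Borel-Cantelli lemma requires a summable sequence of measures, so it does not apply here;
        from this bound alone no conclusion about a.e. convergence can be drawn (convergence in measure still
        gives an a.e.-convergent subsequence, but not a.e. convergence of the whole sequence).
Conclusion: series diverges; Borel-Cantelli is inconclusive about a.e. convergence of f_k.


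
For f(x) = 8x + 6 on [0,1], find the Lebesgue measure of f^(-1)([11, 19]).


f^(-1)([11, 19]) = {x : 11 <= 8x + 6 <= 19}
Solving: (11 - 6)/8 <= x <= (19 - 6)/8
= [0.625, 1.625]
Intersecting with [0,1]: [0.625, 1]
Measure = 1 - 0.625 = 0.375


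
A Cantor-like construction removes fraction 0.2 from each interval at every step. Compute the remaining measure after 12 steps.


Step 1: At each step, fraction remaining = 1 - 0.2 = 0.8
Step 2: After 12 steps, measure = (0.8)^12
Result = 0.068719
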